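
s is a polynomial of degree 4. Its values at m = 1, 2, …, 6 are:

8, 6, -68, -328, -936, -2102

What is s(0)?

4

Write s(m) = am^4 + bm³ + cm² + dm + e; the 6 given values yield a linear system in the 5 coefficients.
Solving, s(m) = -2m^4 + m³ + 8m² - 3m + 4.
Then s(0) = 4.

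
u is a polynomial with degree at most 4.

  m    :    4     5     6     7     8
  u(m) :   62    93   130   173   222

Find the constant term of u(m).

First differences: 31, 37, 43, 49. Second differences: 6, 6, 6.
Level-2 differences are constant, so u has degree 2.
Fitting a degree-2 polynomial gives u(m) = 3m² + 4m - 2.
The constant term is u(0) = -2.

-2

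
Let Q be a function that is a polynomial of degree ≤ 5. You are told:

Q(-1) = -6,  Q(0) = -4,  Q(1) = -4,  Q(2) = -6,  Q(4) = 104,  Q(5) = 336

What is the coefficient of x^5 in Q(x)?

Write Q(x) = ax^5 + bx^4 + cx³ + dx² + ex + p; the 6 given values yield a linear system in the 6 coefficients.
Solving, the leading coefficient vanishes, and Q(x) = x^4 - 2x³ - 2x² + 3x - 4.
The coefficient of x^5 is 0.

0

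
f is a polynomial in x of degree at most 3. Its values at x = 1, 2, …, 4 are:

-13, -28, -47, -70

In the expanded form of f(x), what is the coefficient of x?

-9

First differences: -15, -19, -23. Second differences: -4, -4.
Level-2 differences are constant, so f has degree 2.
Fitting a degree-2 polynomial gives f(x) = -2x² - 9x - 2.
The coefficient of x is -9.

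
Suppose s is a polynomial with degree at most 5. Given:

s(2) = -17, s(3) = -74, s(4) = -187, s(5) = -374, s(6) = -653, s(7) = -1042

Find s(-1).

-2

First differences: -57, -113, -187, -279, -389. Second differences: -56, -74, -92, -110. Third differences: -18, -18, -18.
Level-3 differences are constant, so s has degree 3.
Fitting a degree-3 polynomial gives s(x) = -3x³ - x² + 5x + 1.
Then s(-1) = -2.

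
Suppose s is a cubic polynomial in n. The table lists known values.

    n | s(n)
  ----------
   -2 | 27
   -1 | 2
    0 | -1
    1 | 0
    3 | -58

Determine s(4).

-153

Write s(n) = an³ + bn² + cn + d; the 5 given values yield a linear system in the 4 coefficients.
Solving, s(n) = -3n³ + 2n² + 2n - 1.
Then s(4) = -153.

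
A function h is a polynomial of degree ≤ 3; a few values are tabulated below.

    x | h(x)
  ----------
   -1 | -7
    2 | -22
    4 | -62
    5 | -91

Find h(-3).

-27

Write h(x) = ax³ + bx² + cx + d; the 4 given values yield a linear system in the 4 coefficients.
Solving, the leading coefficient vanishes, and h(x) = -3x² - 2x - 6.
Then h(-3) = -27.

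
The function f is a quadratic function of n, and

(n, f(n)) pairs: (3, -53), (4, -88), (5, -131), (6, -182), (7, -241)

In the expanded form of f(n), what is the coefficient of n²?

-4

First differences: -35, -43, -51, -59. Second differences: -8, -8, -8.
Level-2 differences are constant, so f has degree 2.
Fitting a degree-2 polynomial gives f(n) = -4n² - 7n + 4.
The coefficient of n² is -4.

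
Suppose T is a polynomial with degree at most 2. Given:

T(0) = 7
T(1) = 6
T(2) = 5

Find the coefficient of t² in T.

First differences: -1, -1.
Level-1 differences are constant, so T has degree 1.
Fitting a degree-1 polynomial gives T(t) = -t + 7.
The coefficient of t² is 0.

0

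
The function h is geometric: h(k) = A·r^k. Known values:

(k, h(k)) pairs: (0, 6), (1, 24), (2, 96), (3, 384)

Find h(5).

Consecutive ratio: 24/6 = 4, and 96/24 = 4, so r = 4.
Then A·4^0 = 6 gives A = 6, and h(k) = 6·4^k.
h(5) = 6·4^5 = 6144.

6144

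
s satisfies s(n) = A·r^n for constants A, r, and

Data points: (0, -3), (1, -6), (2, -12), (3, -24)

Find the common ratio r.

Consecutive ratio: -6/(-3) = 2, and -12/(-6) = 2, so r = 2.
Then A·2^0 = -3 gives A = -3, and s(n) = -3·2^n.

2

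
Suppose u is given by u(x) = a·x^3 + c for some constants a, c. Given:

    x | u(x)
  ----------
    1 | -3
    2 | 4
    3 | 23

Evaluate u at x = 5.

From u(1) = -3 and u(2) = 4: 1a + c = -3 and 8a + c = 4.
Subtracting: 7a = 7, so a = 1; then c = -3 − 1·1 = -4.
So u(x) = 1x³ − 4, and u(5) = 121.

121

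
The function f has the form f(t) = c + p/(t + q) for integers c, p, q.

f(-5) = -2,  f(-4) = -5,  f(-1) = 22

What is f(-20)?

3

(f(t) − c)(t + q) = p for each data point; the three points give a linear system in c and q, then p follows.
Solving: c = 4, q = 2, p = 18, so f(t) = 4 + 18/(t + 2).
Then f(-20) = 4 + 18/(-18) = 3.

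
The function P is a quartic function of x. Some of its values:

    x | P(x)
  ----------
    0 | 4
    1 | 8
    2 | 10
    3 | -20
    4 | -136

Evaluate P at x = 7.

Write P(x) = ax^4 + bx³ + cx² + dx + e; the 5 given values yield a linear system in the 5 coefficients.
Solving, P(x) = -x^4 + x³ + 3x² + x + 4.
Then P(7) = -1900.

-1900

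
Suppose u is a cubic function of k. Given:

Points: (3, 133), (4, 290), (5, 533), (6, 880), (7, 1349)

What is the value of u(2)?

44

First differences: 157, 243, 347, 469. Second differences: 86, 104, 122. Third differences: 18, 18.
Level-3 differences are constant, so u has degree 3.
Fitting a degree-3 polynomial gives u(k) = 3k³ + 7k² - 3k - 2.
Then u(2) = 44.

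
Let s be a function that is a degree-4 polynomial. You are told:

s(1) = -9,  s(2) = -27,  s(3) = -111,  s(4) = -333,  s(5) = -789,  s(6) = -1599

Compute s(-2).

First differences: -18, -84, -222, -456, -810. Second differences: -66, -138, -234, -354. Third differences: -72, -96, -120. Fourth differences: -24, -24.
Level-4 differences are constant, so s has degree 4.
Fitting a degree-4 polynomial gives s(n) = -n^4 - 2n³ + 4n² - n - 9.
Then s(-2) = 9.

9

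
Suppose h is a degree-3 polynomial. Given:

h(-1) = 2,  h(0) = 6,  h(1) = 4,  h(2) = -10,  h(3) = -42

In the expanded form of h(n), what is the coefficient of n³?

First differences: 4, -2, -14, -32. Second differences: -6, -12, -18. Third differences: -6, -6.
Level-3 differences are constant, so h has degree 3.
Fitting a degree-3 polynomial gives h(n) = -n³ - 3n² + 2n + 6.
The coefficient of n³ is -1.

-1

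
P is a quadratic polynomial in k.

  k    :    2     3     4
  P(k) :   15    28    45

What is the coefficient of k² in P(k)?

Write P(k) = ak² + bk + c; the 3 given values yield a linear system in the 3 coefficients.
Solving, P(k) = 2k² + 3k + 1.
The coefficient of k² is 2.

2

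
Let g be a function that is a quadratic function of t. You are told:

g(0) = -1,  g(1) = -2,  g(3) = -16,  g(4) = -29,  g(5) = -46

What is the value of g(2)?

-7

Write g(t) = at² + bt + c; the 5 given values yield a linear system in the 3 coefficients.
Solving, g(t) = -2t² + t - 1.
Then g(2) = -7.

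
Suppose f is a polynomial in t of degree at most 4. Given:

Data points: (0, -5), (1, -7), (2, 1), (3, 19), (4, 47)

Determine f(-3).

First differences: -2, 8, 18, 28. Second differences: 10, 10, 10.
Level-2 differences are constant, so f has degree 2.
Fitting a degree-2 polynomial gives f(t) = 5t² - 7t - 5.
Then f(-3) = 61.

61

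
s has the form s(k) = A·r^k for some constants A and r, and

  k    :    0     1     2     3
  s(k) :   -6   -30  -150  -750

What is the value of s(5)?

Consecutive ratio: -30/(-6) = 5, and -150/(-30) = 5, so r = 5.
Then A·5^0 = -6 gives A = -6, and s(k) = -6·5^k.
s(5) = -6·5^5 = -18750.

-18750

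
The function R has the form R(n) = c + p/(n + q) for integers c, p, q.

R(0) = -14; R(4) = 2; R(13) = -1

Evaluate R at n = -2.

-6

(R(n) − c)(n + q) = p for each data point; the three points give a linear system in c and q, then p follows.
Solving: c = -2, q = -1, p = 12, so R(n) = -2 + 12/(n − 1).
Then R(-2) = -2 + 12/(-3) = -6.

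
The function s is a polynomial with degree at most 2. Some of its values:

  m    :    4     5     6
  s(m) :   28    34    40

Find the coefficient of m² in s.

0

Write s(m) = am² + bm + c; the 3 given values yield a linear system in the 3 coefficients.
Solving, the leading coefficient vanishes, and s(m) = 6m + 4.
The coefficient of m² is 0.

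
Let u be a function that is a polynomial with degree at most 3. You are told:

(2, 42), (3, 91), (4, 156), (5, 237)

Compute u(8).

576

First differences: 49, 65, 81. Second differences: 16, 16.
Level-2 differences are constant, so u has degree 2.
Fitting a degree-2 polynomial gives u(x) = 8x² + 9x - 8.
Then u(8) = 576.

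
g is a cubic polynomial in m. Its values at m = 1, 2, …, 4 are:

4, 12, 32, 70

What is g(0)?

Write g(m) = am³ + bm² + cm + d; the 4 given values yield a linear system in the 4 coefficients.
Solving, g(m) = m³ + m + 2.
Then g(0) = 2.

2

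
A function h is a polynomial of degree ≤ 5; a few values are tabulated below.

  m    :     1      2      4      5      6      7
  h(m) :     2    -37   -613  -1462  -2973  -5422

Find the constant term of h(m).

3

Write h(m) = am^5 + bm^4 + cm³ + dm² + em + p; the 6 given values yield a linear system in the 6 coefficients.
Solving, the leading coefficient vanishes, and h(m) = -2m^4 - 2m³ + m² + 2m + 3.
The constant term is h(0) = 3.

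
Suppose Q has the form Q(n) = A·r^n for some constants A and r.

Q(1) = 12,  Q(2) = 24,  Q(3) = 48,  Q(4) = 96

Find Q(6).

384

Consecutive ratio: 24/12 = 2, and 48/24 = 2, so r = 2.
Then A·2^1 = 12 gives A = 6, and Q(n) = 6·2^n.
Q(6) = 6·2^6 = 384.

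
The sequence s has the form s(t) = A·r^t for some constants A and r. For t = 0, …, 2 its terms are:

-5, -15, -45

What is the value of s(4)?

Consecutive ratio: -15/(-5) = 3, and -45/(-15) = 3, so r = 3.
Then A·3^0 = -5 gives A = -5, and s(t) = -5·3^t.
s(4) = -5·3^4 = -405.

-405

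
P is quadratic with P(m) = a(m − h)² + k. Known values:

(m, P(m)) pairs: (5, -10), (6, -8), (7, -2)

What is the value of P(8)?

First differences 2, 6; second difference 4 = 2a, so a = 2.
Expanding, the m-coefficient is −2ah = -4h; matching it to the data gives h = 5, and then k = -10.
So P(m) = 2(m − 5)² − 10.
P(8) = 2·3² − 10 = 8.

8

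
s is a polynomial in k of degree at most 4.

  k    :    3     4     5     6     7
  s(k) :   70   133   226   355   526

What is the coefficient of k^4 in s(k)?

0

First differences: 63, 93, 129, 171. Second differences: 30, 36, 42. Third differences: 6, 6.
Level-3 differences are constant, so s has degree 3.
Fitting a degree-3 polynomial gives s(k) = k³ + 3k² + 5k + 1.
The coefficient of k^4 is 0.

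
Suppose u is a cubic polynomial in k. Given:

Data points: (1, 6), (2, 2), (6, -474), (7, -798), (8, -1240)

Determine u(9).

Write u(k) = ak³ + bk² + ck + d; the 5 given values yield a linear system in the 4 coefficients.
Solving, u(k) = -3k³ + 4k² + 5k.
Then u(9) = -1818.

-1818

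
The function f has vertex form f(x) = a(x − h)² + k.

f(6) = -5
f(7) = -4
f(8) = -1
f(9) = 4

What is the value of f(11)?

First differences 1, 3, 5; second difference 2 = 2a, so a = 1.
Expanding, the x-coefficient is −2ah = -2h; matching it to the data gives h = 6, and then k = -5.
So f(x) = 1(x − 6)² − 5.
f(11) = 1·5² − 5 = 20.

20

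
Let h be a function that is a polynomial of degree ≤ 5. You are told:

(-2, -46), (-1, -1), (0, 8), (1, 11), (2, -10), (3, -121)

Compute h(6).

First differences: 45, 9, 3, -21, -111. Second differences: -36, -6, -24, -90. Third differences: 30, -18, -66. Fourth differences: -48, -48.
Level-4 differences are constant, so h has degree 4.
Fitting a degree-4 polynomial gives h(x) = -2x^4 + x³ - x² + 5x + 8.
Then h(6) = -2374.

-2374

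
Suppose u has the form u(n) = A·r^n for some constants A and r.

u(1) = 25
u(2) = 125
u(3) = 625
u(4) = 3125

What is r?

Consecutive ratio: 125/25 = 5, and 625/125 = 5, so r = 5.
Then A·5^1 = 25 gives A = 5, and u(n) = 5·5^n.

5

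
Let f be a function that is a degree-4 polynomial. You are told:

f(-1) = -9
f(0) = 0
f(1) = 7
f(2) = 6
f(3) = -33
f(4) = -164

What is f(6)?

-1038

First differences: 9, 7, -1, -39, -131. Second differences: -2, -8, -38, -92. Third differences: -6, -30, -54. Fourth differences: -24, -24.
Level-4 differences are constant, so f has degree 4.
Fitting a degree-4 polynomial gives f(k) = -k^4 + k³ + 7k.
Then f(6) = -1038.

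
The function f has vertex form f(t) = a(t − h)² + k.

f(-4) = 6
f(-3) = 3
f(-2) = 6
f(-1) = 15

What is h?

First differences -3, 3, 9; second difference 6 = 2a, so a = 3.
Expanding, the t-coefficient is −2ah = -6h; matching it to the data gives h = -3, and then k = 3.
So f(t) = 3(t + 3)² + 3.
Hence h = -3.

-3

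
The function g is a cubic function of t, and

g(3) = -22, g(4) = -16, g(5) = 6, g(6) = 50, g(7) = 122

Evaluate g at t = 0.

First differences: 6, 22, 44, 72. Second differences: 16, 22, 28. Third differences: 6, 6.
Level-3 differences are constant, so g has degree 3.
Fitting a degree-3 polynomial gives g(t) = t³ - 4t² - 3t - 4.
Then g(0) = -4.

-4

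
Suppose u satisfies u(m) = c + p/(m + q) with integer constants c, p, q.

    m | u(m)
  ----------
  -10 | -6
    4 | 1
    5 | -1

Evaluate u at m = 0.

(u(m) − c)(m + q) = p for each data point; the three points give a linear system in c and q, then p follows.
Solving: c = -5, q = -2, p = 12, so u(m) = -5 + 12/(m − 2).
Then u(0) = -5 + 12/(-2) = -11.

-11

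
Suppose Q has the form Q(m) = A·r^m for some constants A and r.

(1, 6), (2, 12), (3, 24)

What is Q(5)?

Consecutive ratio: 12/6 = 2, and 24/12 = 2, so r = 2.
Then A·2^1 = 6 gives A = 3, and Q(m) = 3·2^m.
Q(5) = 3·2^5 = 96.

96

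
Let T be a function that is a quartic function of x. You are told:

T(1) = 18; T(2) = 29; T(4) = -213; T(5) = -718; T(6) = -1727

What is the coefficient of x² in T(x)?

5

Write T(x) = ax^4 + bx³ + cx² + dx + e; the 5 given values yield a linear system in the 5 coefficients.
Solving, T(x) = -2x^4 + 3x³ + 5x² + 5x + 7.
The coefficient of x² is 5.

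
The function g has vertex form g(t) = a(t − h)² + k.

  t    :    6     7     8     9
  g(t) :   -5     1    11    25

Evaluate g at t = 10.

First differences 6, 10, 14; second difference 4 = 2a, so a = 2.
Expanding, the t-coefficient is −2ah = -4h; matching it to the data gives h = 5, and then k = -7.
So g(t) = 2(t − 5)² − 7.
g(10) = 2·5² − 7 = 43.

43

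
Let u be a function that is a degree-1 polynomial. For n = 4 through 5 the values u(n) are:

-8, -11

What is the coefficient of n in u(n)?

Write u(n) = an + b; the 2 given values yield a linear system in the 2 coefficients.
Solving, u(n) = -3n + 4.
The coefficient of n is -3.

-3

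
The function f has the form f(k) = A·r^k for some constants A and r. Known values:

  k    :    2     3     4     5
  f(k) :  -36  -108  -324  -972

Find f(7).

-8748

Consecutive ratio: -108/(-36) = 3, and -324/(-108) = 3, so r = 3.
Then A·3^2 = -36 gives A = -4, and f(k) = -4·3^k.
f(7) = -4·3^7 = -8748.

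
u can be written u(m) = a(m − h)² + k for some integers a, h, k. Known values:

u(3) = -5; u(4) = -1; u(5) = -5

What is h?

First differences 4, -4; second difference -8 = 2a, so a = -4.
Expanding, the m-coefficient is −2ah = 8h; matching it to the data gives h = 4, and then k = -1.
So u(m) = -4(m − 4)² − 1.
Hence h = 4.

4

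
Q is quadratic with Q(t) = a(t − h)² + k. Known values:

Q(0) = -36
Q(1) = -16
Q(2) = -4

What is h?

First differences 20, 12; second difference -8 = 2a, so a = -4.
Expanding, the t-coefficient is −2ah = 8h; matching it to the data gives h = 3, and then k = 0.
So Q(t) = -4(t − 3)² + 0.
Hence h = 3.

3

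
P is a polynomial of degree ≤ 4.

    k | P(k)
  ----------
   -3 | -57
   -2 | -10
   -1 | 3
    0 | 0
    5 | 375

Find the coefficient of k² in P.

1

Write P(k) = ak^4 + bk³ + ck² + dk + e; the 5 given values yield a linear system in the 5 coefficients.
Solving, the leading coefficient vanishes, and P(k) = 3k³ + k² - 5k.
The coefficient of k² is 1.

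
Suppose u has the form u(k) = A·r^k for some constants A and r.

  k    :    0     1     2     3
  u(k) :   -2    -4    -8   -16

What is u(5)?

-64

Consecutive ratio: -4/(-2) = 2, and -8/(-4) = 2, so r = 2.
Then A·2^0 = -2 gives A = -2, and u(k) = -2·2^k.
u(5) = -2·2^5 = -64.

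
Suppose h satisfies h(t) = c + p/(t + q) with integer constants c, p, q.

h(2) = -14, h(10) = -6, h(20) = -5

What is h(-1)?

(h(t) − c)(t + q) = p for each data point; the three points give a linear system in c and q, then p follows.
Solving: c = -4, q = 0, p = -20, so h(t) = -4 − 20/(t + 0).
Then h(-1) = -4 − 20/(-1) = 16.

16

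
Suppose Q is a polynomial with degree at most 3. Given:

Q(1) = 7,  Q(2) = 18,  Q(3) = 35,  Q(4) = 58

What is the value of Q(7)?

163

Write Q(t) = at³ + bt² + ct + d; the 4 given values yield a linear system in the 4 coefficients.
Solving, the leading coefficient vanishes, and Q(t) = 3t² + 2t + 2.
Then Q(7) = 163.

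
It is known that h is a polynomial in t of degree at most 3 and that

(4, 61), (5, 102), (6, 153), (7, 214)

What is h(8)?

285

First differences: 41, 51, 61. Second differences: 10, 10.
Level-2 differences are constant, so h has degree 2.
Fitting a degree-2 polynomial gives h(t) = 5t² - 4t - 3.
Then h(8) = 285.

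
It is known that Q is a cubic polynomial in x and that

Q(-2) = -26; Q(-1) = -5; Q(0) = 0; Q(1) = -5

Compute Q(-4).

-140

Write Q(x) = ax³ + bx² + cx + d; the 4 given values yield a linear system in the 4 coefficients.
Solving, Q(x) = x³ - 5x² - x.
Then Q(-4) = -140.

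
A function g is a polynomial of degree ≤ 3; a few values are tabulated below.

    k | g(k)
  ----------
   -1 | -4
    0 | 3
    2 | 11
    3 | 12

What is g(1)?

Write g(k) = ak³ + bk² + ck + d; the 4 given values yield a linear system in the 4 coefficients.
Solving, the leading coefficient vanishes, and g(k) = -k² + 6k + 3.
Then g(1) = 8.

8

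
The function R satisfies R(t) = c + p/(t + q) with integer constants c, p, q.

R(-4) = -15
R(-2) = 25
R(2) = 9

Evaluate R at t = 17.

(R(t) − c)(t + q) = p for each data point; the three points give a linear system in c and q, then p follows.
Solving: c = 5, q = 3, p = 20, so R(t) = 5 + 20/(t + 3).
Then R(17) = 5 + 20/20 = 6.

6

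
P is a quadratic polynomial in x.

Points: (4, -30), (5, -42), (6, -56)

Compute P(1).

-6

Write P(x) = ax² + bx + c; the 3 given values yield a linear system in the 3 coefficients.
Solving, P(x) = -x² - 3x - 2.
Then P(1) = -6.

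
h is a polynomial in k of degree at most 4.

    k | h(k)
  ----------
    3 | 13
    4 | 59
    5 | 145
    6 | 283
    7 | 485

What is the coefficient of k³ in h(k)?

2

First differences: 46, 86, 138, 202. Second differences: 40, 52, 64. Third differences: 12, 12.
Level-3 differences are constant, so h has degree 3.
Fitting a degree-3 polynomial gives h(k) = 2k³ - 4k² - 5.
The coefficient of k³ is 2.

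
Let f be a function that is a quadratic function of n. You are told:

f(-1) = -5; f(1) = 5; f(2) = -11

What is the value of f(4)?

Write f(n) = an² + bn + c; the 3 given values yield a linear system in the 3 coefficients.
Solving, f(n) = -7n² + 5n + 7.
Then f(4) = -85.

-85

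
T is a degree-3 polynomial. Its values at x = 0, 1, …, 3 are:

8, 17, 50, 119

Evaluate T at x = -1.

Write T(x) = ax³ + bx² + cx + d; the 4 given values yield a linear system in the 4 coefficients.
Solving, T(x) = 2x³ + 6x² + x + 8.
Then T(-1) = 11.

11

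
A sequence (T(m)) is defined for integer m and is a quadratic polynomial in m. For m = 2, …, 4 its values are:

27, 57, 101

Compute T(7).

Write T(m) = am² + bm + c; the 3 given values yield a linear system in the 3 coefficients.
Solving, T(m) = 7m² - 5m + 9.
Then T(7) = 317.

317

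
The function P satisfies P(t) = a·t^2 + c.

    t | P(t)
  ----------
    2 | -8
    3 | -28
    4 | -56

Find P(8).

-248

From P(2) = -8 and P(3) = -28: 4a + c = -8 and 9a + c = -28.
Subtracting: 5a = -20, so a = -4; then c = -8 − (-4)·4 = 8.
So P(t) = -4t² + 8, and P(8) = -248.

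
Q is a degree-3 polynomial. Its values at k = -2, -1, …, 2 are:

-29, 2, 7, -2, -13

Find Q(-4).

First differences: 31, 5, -9, -11. Second differences: -26, -14, -2. Third differences: 12, 12.
Level-3 differences are constant, so Q has degree 3.
Fitting a degree-3 polynomial gives Q(k) = 2k³ - 7k² - 4k + 7.
Then Q(-4) = -217.

-217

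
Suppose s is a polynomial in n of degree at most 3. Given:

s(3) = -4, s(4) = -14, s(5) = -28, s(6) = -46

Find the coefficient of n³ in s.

First differences: -10, -14, -18. Second differences: -4, -4.
Level-2 differences are constant, so s has degree 2.
Fitting a degree-2 polynomial gives s(n) = -2n² + 4n + 2.
The coefficient of n³ is 0.

0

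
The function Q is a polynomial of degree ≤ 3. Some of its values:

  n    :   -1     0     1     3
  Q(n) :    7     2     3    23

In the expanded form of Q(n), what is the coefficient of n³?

Write Q(n) = an³ + bn² + cn + d; the 4 given values yield a linear system in the 4 coefficients.
Solving, the leading coefficient vanishes, and Q(n) = 3n² - 2n + 2.
The coefficient of n³ is 0.

0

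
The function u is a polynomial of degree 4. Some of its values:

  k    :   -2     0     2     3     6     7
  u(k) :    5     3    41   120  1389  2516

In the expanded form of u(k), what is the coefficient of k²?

1

Write u(k) = ak^4 + bk³ + ck² + dk + e; the 6 given values yield a linear system in the 5 coefficients.
Solving, u(k) = k^4 + k² + 9k + 3.
The coefficient of k² is 1.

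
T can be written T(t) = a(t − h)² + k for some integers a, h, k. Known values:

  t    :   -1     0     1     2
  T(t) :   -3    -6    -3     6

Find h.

0

First differences -3, 3, 9; second difference 6 = 2a, so a = 3.
Expanding, the t-coefficient is −2ah = -6h; matching it to the data gives h = 0, and then k = -6.
So T(t) = 3(t + 0)² − 6.
Hence h = 0.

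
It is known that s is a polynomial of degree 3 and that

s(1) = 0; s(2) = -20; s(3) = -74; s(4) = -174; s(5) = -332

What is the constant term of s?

Write s(x) = ax³ + bx² + cx + d; the 5 given values yield a linear system in the 4 coefficients.
Solving, s(x) = -2x³ - 5x² + 9x - 2.
The constant term is s(0) = -2.

-2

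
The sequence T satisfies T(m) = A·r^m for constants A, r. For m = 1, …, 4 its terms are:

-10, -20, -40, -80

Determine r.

Consecutive ratio: -20/(-10) = 2, and -40/(-20) = 2, so r = 2.
Then A·2^1 = -10 gives A = -5, and T(m) = -5·2^m.

2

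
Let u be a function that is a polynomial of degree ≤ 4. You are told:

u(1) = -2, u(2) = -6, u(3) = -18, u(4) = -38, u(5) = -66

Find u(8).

-198

Write u(m) = am^4 + bm³ + cm² + dm + e; the 5 given values yield a linear system in the 5 coefficients.
Solving, the top 2 coefficients vanish, and u(m) = -4m² + 8m - 6.
Then u(8) = -198.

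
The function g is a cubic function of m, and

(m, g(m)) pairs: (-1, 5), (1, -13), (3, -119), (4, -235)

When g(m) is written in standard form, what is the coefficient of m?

Write g(m) = am³ + bm² + cm + d; the 4 given values yield a linear system in the 4 coefficients.
Solving, g(m) = -2m³ - 5m² - 7m + 1.
The coefficient of m is -7.

-7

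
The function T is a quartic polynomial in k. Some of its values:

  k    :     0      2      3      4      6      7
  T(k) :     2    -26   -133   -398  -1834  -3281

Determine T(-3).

Write T(k) = ak^4 + bk³ + ck² + dk + e; the 6 given values yield a linear system in the 5 coefficients.
Solving, T(k) = -k^4 - 3k³ + 3k² + 2.
Then T(-3) = 29.

29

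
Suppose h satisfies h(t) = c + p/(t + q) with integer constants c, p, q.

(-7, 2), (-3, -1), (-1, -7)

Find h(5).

(h(t) − c)(t + q) = p for each data point; the three points give a linear system in c and q, then p follows.
Solving: c = 5, q = -1, p = 24, so h(t) = 5 + 24/(t − 1).
Then h(5) = 5 + 24/4 = 11.

11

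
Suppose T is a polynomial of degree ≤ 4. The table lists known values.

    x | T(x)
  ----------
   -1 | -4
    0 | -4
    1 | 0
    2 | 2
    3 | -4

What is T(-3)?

Write T(x) = ax^4 + bx³ + cx² + dx + e; the 5 given values yield a linear system in the 5 coefficients.
Solving, the leading coefficient vanishes, and T(x) = -x³ + 2x² + 3x - 4.
Then T(-3) = 32.

32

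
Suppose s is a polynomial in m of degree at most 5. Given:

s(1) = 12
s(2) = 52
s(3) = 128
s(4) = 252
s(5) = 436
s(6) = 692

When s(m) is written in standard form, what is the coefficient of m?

8

First differences: 40, 76, 124, 184, 256. Second differences: 36, 48, 60, 72. Third differences: 12, 12, 12.
Level-3 differences are constant, so s has degree 3.
Fitting a degree-3 polynomial gives s(m) = 2m³ + 6m² + 8m - 4.
The coefficient of m is 8.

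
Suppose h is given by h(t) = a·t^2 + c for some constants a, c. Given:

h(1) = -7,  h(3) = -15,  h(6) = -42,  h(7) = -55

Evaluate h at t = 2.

From h(1) = -7 and h(3) = -15: 1a + c = -7 and 9a + c = -15.
Subtracting: 8a = -8, so a = -1; then c = -7 − (-1)·1 = -6.
So h(t) = -1t² − 6, and h(2) = -10.

-10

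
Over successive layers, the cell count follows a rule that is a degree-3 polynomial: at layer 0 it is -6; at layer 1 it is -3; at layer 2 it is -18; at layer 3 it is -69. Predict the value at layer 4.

Write the value at t as T(t).
Write T(t) = at³ + bt² + ct + d; the 4 given values yield a linear system in the 4 coefficients.
Solving, T(t) = -3t³ + 6t - 6.
Then T(4) = -174.

-174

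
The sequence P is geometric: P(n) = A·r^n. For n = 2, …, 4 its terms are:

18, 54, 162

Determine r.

3

Consecutive ratio: 54/18 = 3, and 162/54 = 3, so r = 3.
Then A·3^2 = 18 gives A = 2, and P(n) = 2·3^n.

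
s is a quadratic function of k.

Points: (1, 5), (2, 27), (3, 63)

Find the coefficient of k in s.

Write s(k) = ak² + bk + c; the 3 given values yield a linear system in the 3 coefficients.
Solving, s(k) = 7k² + k - 3.
The coefficient of k is 1.

1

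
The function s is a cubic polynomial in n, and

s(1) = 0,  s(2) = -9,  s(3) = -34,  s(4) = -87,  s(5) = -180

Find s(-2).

51

First differences: -9, -25, -53, -93. Second differences: -16, -28, -40. Third differences: -12, -12.
Level-3 differences are constant, so s has degree 3.
Fitting a degree-3 polynomial gives s(n) = -2n³ + 4n² - 7n + 5.
Then s(-2) = 51.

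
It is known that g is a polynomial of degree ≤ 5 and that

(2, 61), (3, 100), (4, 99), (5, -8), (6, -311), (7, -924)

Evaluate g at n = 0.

7

First differences: 39, -1, -107, -303, -613. Second differences: -40, -106, -196, -310. Third differences: -66, -90, -114. Fourth differences: -24, -24.
Level-4 differences are constant, so g has degree 4.
Fitting a degree-4 polynomial gives g(n) = -n^4 + 3n³ + 8n² + 7n + 7.
Then g(0) = 7.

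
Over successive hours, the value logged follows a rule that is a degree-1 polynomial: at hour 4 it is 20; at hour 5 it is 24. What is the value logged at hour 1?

8

Write the value at k as Q(k).
Write Q(k) = ak + b; the 2 given values yield a linear system in the 2 coefficients.
Solving, Q(k) = 4k + 4.
Then Q(1) = 8.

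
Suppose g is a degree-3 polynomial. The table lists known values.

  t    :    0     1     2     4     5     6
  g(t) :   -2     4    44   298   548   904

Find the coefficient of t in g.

Write g(t) = at³ + bt² + ct + d; the 6 given values yield a linear system in the 4 coefficients.
Solving, g(t) = 3t³ + 8t² - 5t - 2.
The coefficient of t is -5.

-5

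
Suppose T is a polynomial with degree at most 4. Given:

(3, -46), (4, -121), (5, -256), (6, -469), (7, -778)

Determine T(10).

-2461

First differences: -75, -135, -213, -309. Second differences: -60, -78, -96. Third differences: -18, -18.
Level-3 differences are constant, so T has degree 3.
Fitting a degree-3 polynomial gives T(n) = -3n³ + 6n² - 6n - 1.
Then T(10) = -2461.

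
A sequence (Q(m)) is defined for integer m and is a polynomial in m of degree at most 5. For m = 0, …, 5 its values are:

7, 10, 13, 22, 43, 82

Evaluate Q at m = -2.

-23

First differences: 3, 3, 9, 21, 39. Second differences: 0, 6, 12, 18. Third differences: 6, 6, 6.
Level-3 differences are constant, so Q has degree 3.
Fitting a degree-3 polynomial gives Q(m) = m³ - 3m² + 5m + 7.
Then Q(-2) = -23.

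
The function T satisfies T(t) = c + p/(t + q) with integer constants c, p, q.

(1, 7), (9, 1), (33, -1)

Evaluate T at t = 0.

10

(T(t) − c)(t + q) = p for each data point; the three points give a linear system in c and q, then p follows.
Solving: c = -2, q = 3, p = 36, so T(t) = -2 + 36/(t + 3).
Then T(0) = -2 + 36/3 = 10.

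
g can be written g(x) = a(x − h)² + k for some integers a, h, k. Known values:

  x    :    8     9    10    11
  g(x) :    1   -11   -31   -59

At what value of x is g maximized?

7

First differences -12, -20, -28; second difference -8 = 2a, so a = -4.
Expanding, the x-coefficient is −2ah = 8h; matching it to the data gives h = 7, and then k = 5.
So g(x) = -4(x − 7)² + 5.
Hence h = 7.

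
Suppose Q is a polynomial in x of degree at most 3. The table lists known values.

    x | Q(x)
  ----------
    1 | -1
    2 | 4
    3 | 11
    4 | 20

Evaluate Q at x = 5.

First differences: 5, 7, 9. Second differences: 2, 2.
Level-2 differences are constant, so Q has degree 2.
Extending the table by one column gives the next first difference 11, so Q(5) = 20 + 11 = 31.

31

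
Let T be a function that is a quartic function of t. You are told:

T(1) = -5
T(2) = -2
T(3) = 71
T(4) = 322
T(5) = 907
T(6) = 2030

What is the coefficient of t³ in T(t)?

-2

Write T(t) = at^4 + bt³ + ct² + dt + e; the 6 given values yield a linear system in the 5 coefficients.
Solving, T(t) = 2t^4 - 2t³ - 3t² - 4t + 2.
The coefficient of t³ is -2.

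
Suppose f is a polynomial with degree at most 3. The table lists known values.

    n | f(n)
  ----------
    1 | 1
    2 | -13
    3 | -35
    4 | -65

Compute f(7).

Write f(n) = an³ + bn² + cn + d; the 4 given values yield a linear system in the 4 coefficients.
Solving, the leading coefficient vanishes, and f(n) = -4n² - 2n + 7.
Then f(7) = -203.

-203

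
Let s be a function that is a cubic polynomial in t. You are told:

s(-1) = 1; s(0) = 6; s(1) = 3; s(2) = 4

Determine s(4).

66

Write s(t) = at³ + bt² + ct + d; the 4 given values yield a linear system in the 4 coefficients.
Solving, s(t) = 2t³ - 4t² - t + 6.
Then s(4) = 66.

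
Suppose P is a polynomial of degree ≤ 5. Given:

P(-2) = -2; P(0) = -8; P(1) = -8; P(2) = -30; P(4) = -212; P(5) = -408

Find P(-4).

Write P(m) = am^5 + bm^4 + cm³ + dm² + em + p; the 6 given values yield a linear system in the 6 coefficients.
Solving, the top 2 coefficients vanish, and P(m) = -3m³ - 2m² + 5m - 8.
Then P(-4) = 132.

132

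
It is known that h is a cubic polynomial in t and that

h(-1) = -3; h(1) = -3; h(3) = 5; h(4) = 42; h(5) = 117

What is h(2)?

-6

Write h(t) = at³ + bt² + ct + d; the 5 given values yield a linear system in the 4 coefficients.
Solving, h(t) = 2t³ - 5t² - 2t + 2.
Then h(2) = -6.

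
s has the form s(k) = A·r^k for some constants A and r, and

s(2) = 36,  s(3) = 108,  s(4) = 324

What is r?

Consecutive ratio: 108/36 = 3, and 324/108 = 3, so r = 3.
Then A·3^2 = 36 gives A = 4, and s(k) = 4·3^k.

3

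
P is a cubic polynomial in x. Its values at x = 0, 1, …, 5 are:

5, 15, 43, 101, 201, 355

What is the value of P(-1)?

First differences: 10, 28, 58, 100, 154. Second differences: 18, 30, 42, 54. Third differences: 12, 12, 12.
Level-3 differences are constant, so P has degree 3.
Fitting a degree-3 polynomial gives P(x) = 2x³ + 3x² + 5x + 5.
Then P(-1) = 1.

1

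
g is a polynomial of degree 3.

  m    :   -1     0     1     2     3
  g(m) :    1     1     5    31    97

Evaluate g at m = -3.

First differences: 0, 4, 26, 66. Second differences: 4, 22, 40. Third differences: 18, 18.
Level-3 differences are constant, so g has degree 3.
Fitting a degree-3 polynomial gives g(m) = 3m³ + 2m² - m + 1.
Then g(-3) = -59.

-59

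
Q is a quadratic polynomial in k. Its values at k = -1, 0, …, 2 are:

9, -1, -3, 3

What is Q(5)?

69

Write Q(k) = ak² + bk + c; the 4 given values yield a linear system in the 3 coefficients.
Solving, Q(k) = 4k² - 6k - 1.
Then Q(5) = 69.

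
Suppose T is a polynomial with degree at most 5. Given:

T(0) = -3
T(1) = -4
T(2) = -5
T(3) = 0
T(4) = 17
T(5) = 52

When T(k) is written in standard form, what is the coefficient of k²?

-3

First differences: -1, -1, 5, 17, 35. Second differences: 0, 6, 12, 18. Third differences: 6, 6, 6.
Level-3 differences are constant, so T has degree 3.
Fitting a degree-3 polynomial gives T(k) = k³ - 3k² + k - 3.
The coefficient of k² is -3.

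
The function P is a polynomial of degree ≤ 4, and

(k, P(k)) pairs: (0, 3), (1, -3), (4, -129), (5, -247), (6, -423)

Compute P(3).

Write P(k) = ak^4 + bk³ + ck² + dk + e; the 5 given values yield a linear system in the 5 coefficients.
Solving, the leading coefficient vanishes, and P(k) = -2k³ + k² - 5k + 3.
Then P(3) = -57.

-57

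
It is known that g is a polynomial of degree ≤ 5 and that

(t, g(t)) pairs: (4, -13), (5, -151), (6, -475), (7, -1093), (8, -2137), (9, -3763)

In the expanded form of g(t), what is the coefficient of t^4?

Write g(t) = at^5 + bt^4 + ct³ + dt² + et + p; the 6 given values yield a linear system in the 6 coefficients.
Solving, the leading coefficient vanishes, and g(t) = -t^4 + 4t³ - 2t² + 5t - 1.
The coefficient of t^4 is -1.

-1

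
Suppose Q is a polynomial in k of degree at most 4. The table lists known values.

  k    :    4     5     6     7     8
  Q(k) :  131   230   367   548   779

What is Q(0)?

First differences: 99, 137, 181, 231. Second differences: 38, 44, 50. Third differences: 6, 6.
Level-3 differences are constant, so Q has degree 3.
Fitting a degree-3 polynomial gives Q(k) = k³ + 4k² + 2k - 5.
The constant term is Q(0) = -5.

-5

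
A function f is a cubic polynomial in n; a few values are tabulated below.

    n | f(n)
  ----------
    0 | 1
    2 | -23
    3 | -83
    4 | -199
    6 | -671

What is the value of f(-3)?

Write f(n) = an³ + bn² + cn + d; the 5 given values yield a linear system in the 4 coefficients.
Solving, f(n) = -3n³ - n² + 2n + 1.
Then f(-3) = 67.

67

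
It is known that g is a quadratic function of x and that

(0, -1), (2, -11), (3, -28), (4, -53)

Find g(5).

Write g(x) = ax² + bx + c; the 4 given values yield a linear system in the 3 coefficients.
Solving, g(x) = -4x² + 3x - 1.
Then g(5) = -86.

-86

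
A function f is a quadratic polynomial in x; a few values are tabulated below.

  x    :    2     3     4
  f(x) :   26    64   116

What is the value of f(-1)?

-4

Write f(x) = ax² + bx + c; the 3 given values yield a linear system in the 3 coefficients.
Solving, f(x) = 7x² + 3x - 8.
Then f(-1) = -4.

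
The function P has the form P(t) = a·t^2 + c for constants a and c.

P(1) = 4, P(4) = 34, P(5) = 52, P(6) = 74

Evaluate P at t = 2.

10

From P(1) = 4 and P(4) = 34: 1a + c = 4 and 16a + c = 34.
Subtracting: 15a = 30, so a = 2; then c = 4 − 2·1 = 2.
So P(t) = 2t² + 2, and P(2) = 10.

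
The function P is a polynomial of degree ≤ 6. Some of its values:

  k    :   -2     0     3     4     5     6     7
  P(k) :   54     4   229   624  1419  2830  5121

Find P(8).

8604

Write P(k) = ak^6 + bk^5 + ck^4 + dk³ + ek² + pk + q; the 7 given values yield a linear system in the 7 coefficients.
Solving, the top 2 coefficients vanish, and P(k) = 2k^4 + 6k² + 3k + 4.
Then P(8) = 8604.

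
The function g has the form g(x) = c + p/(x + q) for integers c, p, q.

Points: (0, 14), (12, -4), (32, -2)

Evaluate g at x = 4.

(g(x) − c)(x + q) = p for each data point; the three points give a linear system in c and q, then p follows.
Solving: c = -1, q = -2, p = -30, so g(x) = -1 − 30/(x − 2).
Then g(4) = -1 − 30/2 = -16.

-16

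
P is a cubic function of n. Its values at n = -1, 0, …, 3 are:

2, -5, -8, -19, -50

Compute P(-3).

76

First differences: -7, -3, -11, -31. Second differences: 4, -8, -20. Third differences: -12, -12.
Level-3 differences are constant, so P has degree 3.
Fitting a degree-3 polynomial gives P(n) = -2n³ + 2n² - 3n - 5.
Then P(-3) = 76.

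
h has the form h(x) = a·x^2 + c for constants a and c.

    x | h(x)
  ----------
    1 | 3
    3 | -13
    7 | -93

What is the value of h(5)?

-45

From h(1) = 3 and h(3) = -13: 1a + c = 3 and 9a + c = -13.
Subtracting: 8a = -16, so a = -2; then c = 3 − (-2)·1 = 5.
So h(x) = -2x² + 5, and h(5) = -45.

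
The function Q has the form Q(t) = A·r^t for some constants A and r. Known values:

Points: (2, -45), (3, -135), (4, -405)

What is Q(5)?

Consecutive ratio: -135/(-45) = 3, and -405/(-135) = 3, so r = 3.
Then A·3^2 = -45 gives A = -5, and Q(t) = -5·3^t.
Q(5) = -5·3^5 = -1215.

-1215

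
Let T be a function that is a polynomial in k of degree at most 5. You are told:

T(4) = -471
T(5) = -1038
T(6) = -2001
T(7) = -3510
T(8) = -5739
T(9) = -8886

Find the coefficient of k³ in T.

First differences: -567, -963, -1509, -2229, -3147. Second differences: -396, -546, -720, -918. Third differences: -150, -174, -198. Fourth differences: -24, -24.
Level-4 differences are constant, so T has degree 4.
Fitting a degree-4 polynomial gives T(k) = -k^4 - 3k³ - 2k² + 3k - 3.
The coefficient of k³ is -3.

-3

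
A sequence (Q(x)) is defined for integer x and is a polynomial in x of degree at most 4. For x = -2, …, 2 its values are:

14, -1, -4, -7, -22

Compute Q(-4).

Write Q(x) = ax^4 + bx³ + cx² + dx + e; the 5 given values yield a linear system in the 5 coefficients.
Solving, the leading coefficient vanishes, and Q(x) = -2x³ - x - 4.
Then Q(-4) = 128.

128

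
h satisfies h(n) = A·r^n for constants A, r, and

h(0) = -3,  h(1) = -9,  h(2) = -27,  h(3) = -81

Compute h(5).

-729

Consecutive ratio: -9/(-3) = 3, and -27/(-9) = 3, so r = 3.
Then A·3^0 = -3 gives A = -3, and h(n) = -3·3^n.
h(5) = -3·3^5 = -729.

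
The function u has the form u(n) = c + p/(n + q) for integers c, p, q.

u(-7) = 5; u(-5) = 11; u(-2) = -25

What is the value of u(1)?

(u(n) − c)(n + q) = p for each data point; the three points give a linear system in c and q, then p follows.
Solving: c = -1, q = 3, p = -24, so u(n) = -1 − 24/(n + 3).
Then u(1) = -1 − 24/4 = -7.

-7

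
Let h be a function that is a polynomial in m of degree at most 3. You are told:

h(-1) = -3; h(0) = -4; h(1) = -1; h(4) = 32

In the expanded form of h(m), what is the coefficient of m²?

2

Write h(m) = am³ + bm² + cm + d; the 4 given values yield a linear system in the 4 coefficients.
Solving, the leading coefficient vanishes, and h(m) = 2m² + m - 4.
The coefficient of m² is 2.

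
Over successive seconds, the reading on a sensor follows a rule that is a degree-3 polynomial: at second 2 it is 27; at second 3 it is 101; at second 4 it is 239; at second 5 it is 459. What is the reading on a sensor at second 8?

Write the value at m as f(m).
Write f(m) = am³ + bm² + cm + d; the 4 given values yield a linear system in the 4 coefficients.
Solving, f(m) = 3m³ + 5m² - 8m - 1.
Then f(8) = 1791.

1791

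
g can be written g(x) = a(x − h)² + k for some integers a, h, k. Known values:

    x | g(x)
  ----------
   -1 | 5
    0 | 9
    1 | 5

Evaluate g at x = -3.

First differences 4, -4; second difference -8 = 2a, so a = -4.
Expanding, the x-coefficient is −2ah = 8h; matching it to the data gives h = 0, and then k = 9.
So g(x) = -4(x + 0)² + 9.
g(-3) = -4·(-3)² + 9 = -27.

-27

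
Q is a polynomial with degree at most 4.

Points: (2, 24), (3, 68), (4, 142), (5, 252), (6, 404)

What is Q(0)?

First differences: 44, 74, 110, 152. Second differences: 30, 36, 42. Third differences: 6, 6.
Level-3 differences are constant, so Q has degree 3.
Fitting a degree-3 polynomial gives Q(t) = t³ + 6t² - 5t + 2.
Then Q(0) = 2.

2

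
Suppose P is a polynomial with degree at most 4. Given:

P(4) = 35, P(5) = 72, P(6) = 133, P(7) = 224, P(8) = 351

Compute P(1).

8

First differences: 37, 61, 91, 127. Second differences: 24, 30, 36. Third differences: 6, 6.
Level-3 differences are constant, so P has degree 3.
Fitting a degree-3 polynomial gives P(k) = k³ - 3k² + 3k + 7.
Then P(1) = 8.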